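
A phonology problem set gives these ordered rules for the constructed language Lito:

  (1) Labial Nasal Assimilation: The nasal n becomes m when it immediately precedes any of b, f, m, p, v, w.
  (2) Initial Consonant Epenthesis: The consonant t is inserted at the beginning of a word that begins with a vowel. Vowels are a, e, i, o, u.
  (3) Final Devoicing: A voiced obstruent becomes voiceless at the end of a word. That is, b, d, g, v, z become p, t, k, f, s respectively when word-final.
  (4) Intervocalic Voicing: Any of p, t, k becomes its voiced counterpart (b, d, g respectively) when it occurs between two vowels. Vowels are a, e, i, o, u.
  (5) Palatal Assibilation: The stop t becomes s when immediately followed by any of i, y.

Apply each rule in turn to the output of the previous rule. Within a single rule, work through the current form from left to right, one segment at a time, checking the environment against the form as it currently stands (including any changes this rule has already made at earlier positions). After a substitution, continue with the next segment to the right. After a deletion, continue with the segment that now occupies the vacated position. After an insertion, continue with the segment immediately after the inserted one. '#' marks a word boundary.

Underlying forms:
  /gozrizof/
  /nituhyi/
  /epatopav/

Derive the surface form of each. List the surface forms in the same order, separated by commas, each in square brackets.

[gozrizof], [niduhyi], [tebadobaf]

/gozrizof/:
  (1) Labial Nasal Assimilation: no change — [gozrizof]
  (2) Initial Consonant Epenthesis: no change — [gozrizof]
  (3) Final Devoicing: no change — [gozrizof]
  (4) Intervocalic Voicing: no change — [gozrizof]
  (5) Palatal Assibilation: no change — [gozrizof]
/nituhyi/:
  (1) Labial Nasal Assimilation: no change — [nituhyi]
  (2) Initial Consonant Epenthesis: no change — [nituhyi]
  (3) Final Devoicing: no change — [nituhyi]
  (4) Intervocalic Voicing: [nituhyi] → [niduhyi]
  (5) Palatal Assibilation: no change — [niduhyi]
/epatopav/:
  (1) Labial Nasal Assimilation: no change — [epatopav]
  (2) Initial Consonant Epenthesis: [epatopav] → [tepatopav]
  (3) Final Devoicing: [tepatopav] → [tepatopaf]
  (4) Intervocalic Voicing: [tepatopaf] → [tebadobaf]
  (5) Palatal Assibilation: no change — [tebadobaf]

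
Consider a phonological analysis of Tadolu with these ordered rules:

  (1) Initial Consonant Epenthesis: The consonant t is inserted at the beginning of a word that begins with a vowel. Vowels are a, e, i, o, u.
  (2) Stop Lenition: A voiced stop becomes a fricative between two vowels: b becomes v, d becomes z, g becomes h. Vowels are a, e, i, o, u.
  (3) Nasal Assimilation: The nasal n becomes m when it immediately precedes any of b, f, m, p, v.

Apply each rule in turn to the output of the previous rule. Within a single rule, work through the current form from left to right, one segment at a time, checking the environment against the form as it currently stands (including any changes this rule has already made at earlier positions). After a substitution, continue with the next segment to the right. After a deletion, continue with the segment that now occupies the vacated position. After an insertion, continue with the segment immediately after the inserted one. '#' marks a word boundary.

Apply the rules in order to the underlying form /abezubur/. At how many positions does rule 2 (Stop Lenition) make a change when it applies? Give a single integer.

2

(1) Initial Consonant Epenthesis: [abezubur] → [tabezubur]
(2) Stop Lenition: [tabezubur] → [tavezuvur]
(3) Nasal Assimilation: no change — [tavezuvur]
Rule 2 changed 2 position(s).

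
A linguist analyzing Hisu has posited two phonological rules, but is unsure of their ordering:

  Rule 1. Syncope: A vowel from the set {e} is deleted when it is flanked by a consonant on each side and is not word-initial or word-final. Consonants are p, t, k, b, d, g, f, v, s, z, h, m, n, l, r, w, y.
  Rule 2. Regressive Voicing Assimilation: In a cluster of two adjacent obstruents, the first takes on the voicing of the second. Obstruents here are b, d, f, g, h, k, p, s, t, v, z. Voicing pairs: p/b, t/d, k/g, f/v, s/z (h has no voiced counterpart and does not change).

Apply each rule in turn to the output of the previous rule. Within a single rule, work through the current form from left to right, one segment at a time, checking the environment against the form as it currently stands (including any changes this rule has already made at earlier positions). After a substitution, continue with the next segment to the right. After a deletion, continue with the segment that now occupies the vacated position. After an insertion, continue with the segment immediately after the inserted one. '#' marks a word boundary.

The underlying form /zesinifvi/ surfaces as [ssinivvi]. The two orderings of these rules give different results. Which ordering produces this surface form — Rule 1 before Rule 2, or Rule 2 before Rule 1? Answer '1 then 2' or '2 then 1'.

1 then 2

Order 1 then 2:
  1 Syncope: [zesinifvi] → [zsinifvi]
  2 Regressive Voicing Assimilation: [zsinifvi] → [ssinivvi]
  result: [ssinivvi]
Order 2 then 1:
  2 Regressive Voicing Assimilation: [zesinifvi] → [zesinivvi]
  1 Syncope: [zesinivvi] → [zsinivvi]
  result: [zsinivvi]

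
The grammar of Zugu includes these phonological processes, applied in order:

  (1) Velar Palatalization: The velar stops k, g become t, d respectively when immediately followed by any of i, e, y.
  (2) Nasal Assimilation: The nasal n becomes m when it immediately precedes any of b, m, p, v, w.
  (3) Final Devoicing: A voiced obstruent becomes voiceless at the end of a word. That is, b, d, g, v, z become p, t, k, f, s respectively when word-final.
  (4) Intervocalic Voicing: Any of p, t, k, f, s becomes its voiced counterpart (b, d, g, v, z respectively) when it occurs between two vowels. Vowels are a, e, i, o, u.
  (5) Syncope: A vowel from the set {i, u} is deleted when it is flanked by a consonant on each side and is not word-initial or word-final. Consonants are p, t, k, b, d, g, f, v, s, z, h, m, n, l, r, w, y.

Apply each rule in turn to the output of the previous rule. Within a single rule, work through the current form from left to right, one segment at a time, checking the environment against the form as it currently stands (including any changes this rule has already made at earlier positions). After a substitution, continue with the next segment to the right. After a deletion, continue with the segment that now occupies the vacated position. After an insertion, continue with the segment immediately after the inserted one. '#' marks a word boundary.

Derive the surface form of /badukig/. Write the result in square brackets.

[baddk]

(1) Velar Palatalization: [badukig] → [badutig]
(2) Nasal Assimilation: no change — [badutig]
(3) Final Devoicing: [badutig] → [badutik]
(4) Intervocalic Voicing: [badutik] → [badudik]
(5) Syncope: [badudik] → [baddk]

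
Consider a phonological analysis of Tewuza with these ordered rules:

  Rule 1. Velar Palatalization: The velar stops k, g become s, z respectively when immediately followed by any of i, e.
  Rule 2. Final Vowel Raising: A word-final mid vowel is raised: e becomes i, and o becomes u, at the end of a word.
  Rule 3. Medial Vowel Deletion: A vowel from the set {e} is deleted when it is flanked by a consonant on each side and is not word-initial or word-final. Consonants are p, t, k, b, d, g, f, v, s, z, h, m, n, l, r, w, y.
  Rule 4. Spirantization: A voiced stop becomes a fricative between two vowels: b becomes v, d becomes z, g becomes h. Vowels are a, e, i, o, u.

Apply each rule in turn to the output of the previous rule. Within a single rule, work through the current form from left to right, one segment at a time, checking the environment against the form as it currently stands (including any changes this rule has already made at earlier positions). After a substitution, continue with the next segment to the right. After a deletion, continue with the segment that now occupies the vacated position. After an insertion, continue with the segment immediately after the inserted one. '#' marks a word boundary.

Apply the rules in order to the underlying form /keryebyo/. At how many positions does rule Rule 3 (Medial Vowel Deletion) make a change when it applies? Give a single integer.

2

Rule 1 Velar Palatalization: [keryebyo] → [seryebyo]
Rule 2 Final Vowel Raising: [seryebyo] → [seryebyu]
Rule 3 Medial Vowel Deletion: [seryebyu] → [srybyu]
Rule 4 Spirantization: no change — [srybyu]
Rule Rule 3 changed 2 position(s).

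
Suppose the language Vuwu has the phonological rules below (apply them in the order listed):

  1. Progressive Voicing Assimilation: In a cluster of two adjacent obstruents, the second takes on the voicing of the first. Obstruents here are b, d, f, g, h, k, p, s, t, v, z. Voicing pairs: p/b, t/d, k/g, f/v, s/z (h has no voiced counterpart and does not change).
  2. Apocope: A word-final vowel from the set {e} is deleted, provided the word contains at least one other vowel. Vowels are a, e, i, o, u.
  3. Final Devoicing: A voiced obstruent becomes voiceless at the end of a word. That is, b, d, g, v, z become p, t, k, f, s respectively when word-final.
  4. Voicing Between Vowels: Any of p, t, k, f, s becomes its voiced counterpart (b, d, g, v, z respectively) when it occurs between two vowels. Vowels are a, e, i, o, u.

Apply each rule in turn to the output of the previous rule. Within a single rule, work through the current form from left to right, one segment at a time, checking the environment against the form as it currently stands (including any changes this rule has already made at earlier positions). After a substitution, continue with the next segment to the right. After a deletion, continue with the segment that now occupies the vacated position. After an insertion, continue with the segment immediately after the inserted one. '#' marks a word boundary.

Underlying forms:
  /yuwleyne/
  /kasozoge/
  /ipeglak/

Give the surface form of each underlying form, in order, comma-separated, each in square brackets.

[yuwleyn], [kazozok], [ibeglak]

/yuwleyne/:
  1 Progressive Voicing Assimilation: no change — [yuwleyne]
  2 Apocope: [yuwleyne] → [yuwleyn]
  3 Final Devoicing: no change — [yuwleyn]
  4 Voicing Between Vowels: no change — [yuwleyn]
/kasozoge/:
  1 Progressive Voicing Assimilation: no change — [kasozoge]
  2 Apocope: [kasozoge] → [kasozog]
  3 Final Devoicing: [kasozog] → [kasozok]
  4 Voicing Between Vowels: [kasozok] → [kazozok]
/ipeglak/:
  1 Progressive Voicing Assimilation: no change — [ipeglak]
  2 Apocope: no change — [ipeglak]
  3 Final Devoicing: no change — [ipeglak]
  4 Voicing Between Vowels: [ipeglak] → [ibeglak]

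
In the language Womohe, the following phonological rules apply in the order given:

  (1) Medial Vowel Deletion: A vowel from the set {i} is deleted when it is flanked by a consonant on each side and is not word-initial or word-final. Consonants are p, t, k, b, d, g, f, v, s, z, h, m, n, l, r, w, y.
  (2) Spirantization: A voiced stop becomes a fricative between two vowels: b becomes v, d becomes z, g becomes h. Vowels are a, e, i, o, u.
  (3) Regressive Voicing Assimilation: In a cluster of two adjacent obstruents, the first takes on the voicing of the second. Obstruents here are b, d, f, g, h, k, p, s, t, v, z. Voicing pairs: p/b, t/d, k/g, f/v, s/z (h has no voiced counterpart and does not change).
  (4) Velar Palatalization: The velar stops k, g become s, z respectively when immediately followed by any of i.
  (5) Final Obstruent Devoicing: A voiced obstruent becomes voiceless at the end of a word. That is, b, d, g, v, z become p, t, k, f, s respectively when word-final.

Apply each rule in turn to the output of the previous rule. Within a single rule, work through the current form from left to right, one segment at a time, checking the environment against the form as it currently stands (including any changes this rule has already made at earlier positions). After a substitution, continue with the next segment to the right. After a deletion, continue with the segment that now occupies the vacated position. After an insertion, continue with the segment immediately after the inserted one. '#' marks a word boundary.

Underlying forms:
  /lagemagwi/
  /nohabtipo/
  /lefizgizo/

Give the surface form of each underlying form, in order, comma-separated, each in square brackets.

[lahemagwi], [nohaptpo], [levzgzo]

/lagemagwi/:
  (1) Medial Vowel Deletion: no change — [lagemagwi]
  (2) Spirantization: [lagemagwi] → [lahemagwi]
  (3) Regressive Voicing Assimilation: no change — [lahemagwi]
  (4) Velar Palatalization: no change — [lahemagwi]
  (5) Final Obstruent Devoicing: no change — [lahemagwi]
/nohabtipo/:
  (1) Medial Vowel Deletion: [nohabtipo] → [nohabtpo]
  (2) Spirantization: no change — [nohabtpo]
  (3) Regressive Voicing Assimilation: [nohabtpo] → [nohaptpo]
  (4) Velar Palatalization: no change — [nohaptpo]
  (5) Final Obstruent Devoicing: no change — [nohaptpo]
/lefizgizo/:
  (1) Medial Vowel Deletion: [lefizgizo] → [lefzgzo]
  (2) Spirantization: no change — [lefzgzo]
  (3) Regressive Voicing Assimilation: [lefzgzo] → [levzgzo]
  (4) Velar Palatalization: no change — [levzgzo]
  (5) Final Obstruent Devoicing: no change — [levzgzo]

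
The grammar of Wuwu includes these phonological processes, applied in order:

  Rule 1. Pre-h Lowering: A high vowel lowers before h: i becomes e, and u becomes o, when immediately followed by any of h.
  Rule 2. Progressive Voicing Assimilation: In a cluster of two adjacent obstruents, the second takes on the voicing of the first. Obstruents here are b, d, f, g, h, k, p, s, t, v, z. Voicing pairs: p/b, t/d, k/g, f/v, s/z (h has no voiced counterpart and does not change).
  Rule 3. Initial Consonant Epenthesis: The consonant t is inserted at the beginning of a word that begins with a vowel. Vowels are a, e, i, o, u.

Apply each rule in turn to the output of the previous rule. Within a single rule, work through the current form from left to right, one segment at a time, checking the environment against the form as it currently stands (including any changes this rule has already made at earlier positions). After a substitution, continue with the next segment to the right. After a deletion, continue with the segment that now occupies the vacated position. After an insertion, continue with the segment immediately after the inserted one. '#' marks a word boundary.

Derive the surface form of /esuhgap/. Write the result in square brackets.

Rule 1 Pre-h Lowering: [esuhgap] → [esohgap]
Rule 2 Progressive Voicing Assimilation: [esohgap] → [esohkap]
Rule 3 Initial Consonant Epenthesis: [esohkap] → [tesohkap]

[tesohkap]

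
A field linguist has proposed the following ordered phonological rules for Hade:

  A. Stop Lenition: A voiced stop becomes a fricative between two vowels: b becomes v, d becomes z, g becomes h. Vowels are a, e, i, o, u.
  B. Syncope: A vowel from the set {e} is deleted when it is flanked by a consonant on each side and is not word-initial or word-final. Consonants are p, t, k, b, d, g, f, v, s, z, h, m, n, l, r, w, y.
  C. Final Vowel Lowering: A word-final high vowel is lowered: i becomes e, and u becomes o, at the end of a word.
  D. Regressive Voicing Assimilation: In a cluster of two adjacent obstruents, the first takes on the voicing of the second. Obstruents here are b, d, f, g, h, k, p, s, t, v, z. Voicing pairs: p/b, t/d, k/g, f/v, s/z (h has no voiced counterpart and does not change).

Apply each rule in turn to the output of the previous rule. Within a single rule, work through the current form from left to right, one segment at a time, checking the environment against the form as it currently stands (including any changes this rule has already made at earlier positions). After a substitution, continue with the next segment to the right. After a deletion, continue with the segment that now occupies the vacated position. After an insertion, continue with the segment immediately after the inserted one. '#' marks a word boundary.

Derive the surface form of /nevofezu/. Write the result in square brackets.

A Stop Lenition: no change — [nevofezu]
B Syncope: [nevofezu] → [nvofzu]
C Final Vowel Lowering: [nvofzu] → [nvofzo]
D Regressive Voicing Assimilation: [nvofzo] → [nvovzo]

[nvovzo]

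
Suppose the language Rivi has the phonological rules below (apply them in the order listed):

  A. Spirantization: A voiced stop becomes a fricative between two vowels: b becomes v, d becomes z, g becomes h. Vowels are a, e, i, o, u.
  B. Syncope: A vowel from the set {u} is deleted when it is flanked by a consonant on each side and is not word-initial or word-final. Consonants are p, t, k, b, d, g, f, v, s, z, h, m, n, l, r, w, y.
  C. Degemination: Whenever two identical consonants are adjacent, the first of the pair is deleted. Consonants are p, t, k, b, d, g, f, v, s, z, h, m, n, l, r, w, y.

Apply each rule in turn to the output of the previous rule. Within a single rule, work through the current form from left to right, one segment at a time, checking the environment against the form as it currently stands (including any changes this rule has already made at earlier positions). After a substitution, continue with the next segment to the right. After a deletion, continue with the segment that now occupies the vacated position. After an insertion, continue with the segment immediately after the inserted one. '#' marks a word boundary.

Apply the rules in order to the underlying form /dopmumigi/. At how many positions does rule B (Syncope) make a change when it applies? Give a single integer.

1

A Spirantization: [dopmumigi] → [dopmumihi]
B Syncope: [dopmumihi] → [dopmmihi]
C Degemination: [dopmmihi] → [dopmihi]
Rule B changed 1 position(s).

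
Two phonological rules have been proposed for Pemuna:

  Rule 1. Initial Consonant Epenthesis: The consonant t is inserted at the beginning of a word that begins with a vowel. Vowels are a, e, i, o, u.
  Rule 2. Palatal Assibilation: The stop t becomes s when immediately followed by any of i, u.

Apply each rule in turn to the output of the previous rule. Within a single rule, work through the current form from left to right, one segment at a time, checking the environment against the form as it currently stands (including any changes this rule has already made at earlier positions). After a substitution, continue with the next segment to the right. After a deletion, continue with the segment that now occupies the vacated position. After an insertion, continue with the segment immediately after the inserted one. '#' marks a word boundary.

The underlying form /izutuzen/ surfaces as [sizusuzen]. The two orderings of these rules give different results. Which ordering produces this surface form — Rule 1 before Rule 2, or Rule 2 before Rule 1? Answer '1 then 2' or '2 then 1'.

1 then 2

Order 1 then 2:
  1 Initial Consonant Epenthesis: [izutuzen] → [tizutuzen]
  2 Palatal Assibilation: [tizutuzen] → [sizusuzen]
  result: [sizusuzen]
Order 2 then 1:
  2 Palatal Assibilation: [izutuzen] → [izusuzen]
  1 Initial Consonant Epenthesis: [izusuzen] → [tizusuzen]
  result: [tizusuzen]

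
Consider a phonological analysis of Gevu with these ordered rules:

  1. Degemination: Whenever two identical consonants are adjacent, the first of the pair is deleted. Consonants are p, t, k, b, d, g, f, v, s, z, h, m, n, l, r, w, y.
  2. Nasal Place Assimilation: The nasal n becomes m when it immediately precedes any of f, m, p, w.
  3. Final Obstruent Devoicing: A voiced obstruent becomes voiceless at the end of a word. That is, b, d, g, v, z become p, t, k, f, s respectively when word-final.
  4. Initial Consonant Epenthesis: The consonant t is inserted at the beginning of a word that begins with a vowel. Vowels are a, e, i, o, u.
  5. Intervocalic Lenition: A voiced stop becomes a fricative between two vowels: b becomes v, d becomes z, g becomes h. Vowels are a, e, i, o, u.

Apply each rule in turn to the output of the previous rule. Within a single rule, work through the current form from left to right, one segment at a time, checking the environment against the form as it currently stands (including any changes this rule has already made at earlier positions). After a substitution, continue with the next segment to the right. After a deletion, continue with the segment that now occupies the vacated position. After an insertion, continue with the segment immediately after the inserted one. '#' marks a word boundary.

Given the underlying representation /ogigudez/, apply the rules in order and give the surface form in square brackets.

1 Degemination: no change — [ogigudez]
2 Nasal Place Assimilation: no change — [ogigudez]
3 Final Obstruent Devoicing: [ogigudez] → [ogigudes]
4 Initial Consonant Epenthesis: [ogigudes] → [togigudes]
5 Intervocalic Lenition: [togigudes] → [tohihuzes]

[tohihuzes]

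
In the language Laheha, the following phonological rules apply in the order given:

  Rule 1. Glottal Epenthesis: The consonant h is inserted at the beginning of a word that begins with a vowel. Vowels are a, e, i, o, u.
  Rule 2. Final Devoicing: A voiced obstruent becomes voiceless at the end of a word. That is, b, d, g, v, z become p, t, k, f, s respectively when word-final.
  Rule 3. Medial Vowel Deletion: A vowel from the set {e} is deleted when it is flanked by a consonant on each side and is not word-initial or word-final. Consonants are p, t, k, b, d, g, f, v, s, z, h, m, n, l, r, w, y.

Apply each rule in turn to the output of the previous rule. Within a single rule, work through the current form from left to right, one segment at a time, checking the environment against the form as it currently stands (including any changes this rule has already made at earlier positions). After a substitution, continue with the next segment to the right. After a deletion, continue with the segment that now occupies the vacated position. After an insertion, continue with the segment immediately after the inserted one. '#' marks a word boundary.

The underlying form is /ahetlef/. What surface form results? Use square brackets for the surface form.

Rule 1 Glottal Epenthesis: [ahetlef] → [hahetlef]
Rule 2 Final Devoicing: no change — [hahetlef]
Rule 3 Medial Vowel Deletion: [hahetlef] → [hahtlf]

[hahtlf]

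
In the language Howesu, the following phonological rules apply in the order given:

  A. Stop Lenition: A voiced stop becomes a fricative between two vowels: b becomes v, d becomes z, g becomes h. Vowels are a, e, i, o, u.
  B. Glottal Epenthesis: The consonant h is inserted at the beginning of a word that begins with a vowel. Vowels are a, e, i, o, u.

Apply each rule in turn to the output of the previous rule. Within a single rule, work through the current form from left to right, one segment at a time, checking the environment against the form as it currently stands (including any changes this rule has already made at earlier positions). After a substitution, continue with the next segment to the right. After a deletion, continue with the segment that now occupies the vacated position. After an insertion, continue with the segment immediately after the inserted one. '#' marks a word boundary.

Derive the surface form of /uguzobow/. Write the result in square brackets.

A Stop Lenition: [uguzobow] → [uhuzovow]
B Glottal Epenthesis: [uhuzovow] → [huhuzovow]

[huhuzovow]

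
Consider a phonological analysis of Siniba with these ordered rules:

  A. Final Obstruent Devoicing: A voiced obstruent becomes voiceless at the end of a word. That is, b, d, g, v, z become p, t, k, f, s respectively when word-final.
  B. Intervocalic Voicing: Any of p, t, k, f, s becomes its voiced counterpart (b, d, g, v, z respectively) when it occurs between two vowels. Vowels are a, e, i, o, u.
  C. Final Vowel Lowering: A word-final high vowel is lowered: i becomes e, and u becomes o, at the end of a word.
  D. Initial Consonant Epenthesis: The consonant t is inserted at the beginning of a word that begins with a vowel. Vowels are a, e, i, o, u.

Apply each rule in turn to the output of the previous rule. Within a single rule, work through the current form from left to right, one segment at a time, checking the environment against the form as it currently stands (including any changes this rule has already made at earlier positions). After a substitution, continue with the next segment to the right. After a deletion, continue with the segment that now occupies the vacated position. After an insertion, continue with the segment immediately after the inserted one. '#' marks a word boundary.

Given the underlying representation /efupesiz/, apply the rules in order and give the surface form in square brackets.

A Final Obstruent Devoicing: [efupesiz] → [efupesis]
B Intervocalic Voicing: [efupesis] → [evubezis]
C Final Vowel Lowering: no change — [evubezis]
D Initial Consonant Epenthesis: [evubezis] → [tevubezis]

[tevubezis]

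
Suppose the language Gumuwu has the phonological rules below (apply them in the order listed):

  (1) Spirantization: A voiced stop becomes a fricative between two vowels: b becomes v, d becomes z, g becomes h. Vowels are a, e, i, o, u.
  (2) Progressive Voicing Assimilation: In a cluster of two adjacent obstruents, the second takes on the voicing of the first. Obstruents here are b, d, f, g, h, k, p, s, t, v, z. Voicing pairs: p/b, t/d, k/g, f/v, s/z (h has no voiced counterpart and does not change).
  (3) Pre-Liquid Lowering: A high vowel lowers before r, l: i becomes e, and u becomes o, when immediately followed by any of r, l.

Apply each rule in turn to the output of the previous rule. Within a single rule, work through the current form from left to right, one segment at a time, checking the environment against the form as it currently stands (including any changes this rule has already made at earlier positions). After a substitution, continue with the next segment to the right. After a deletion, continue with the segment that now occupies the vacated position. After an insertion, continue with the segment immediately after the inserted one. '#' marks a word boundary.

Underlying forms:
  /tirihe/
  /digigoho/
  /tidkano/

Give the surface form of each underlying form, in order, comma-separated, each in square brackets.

/tirihe/:
  (1) Spirantization: no change — [tirihe]
  (2) Progressive Voicing Assimilation: no change — [tirihe]
  (3) Pre-Liquid Lowering: [tirihe] → [terihe]
/digigoho/:
  (1) Spirantization: [digigoho] → [dihihoho]
  (2) Progressive Voicing Assimilation: no change — [dihihoho]
  (3) Pre-Liquid Lowering: no change — [dihihoho]
/tidkano/:
  (1) Spirantization: no change — [tidkano]
  (2) Progressive Voicing Assimilation: [tidkano] → [tidgano]
  (3) Pre-Liquid Lowering: no change — [tidgano]

[terihe], [dihihoho], [tidgano]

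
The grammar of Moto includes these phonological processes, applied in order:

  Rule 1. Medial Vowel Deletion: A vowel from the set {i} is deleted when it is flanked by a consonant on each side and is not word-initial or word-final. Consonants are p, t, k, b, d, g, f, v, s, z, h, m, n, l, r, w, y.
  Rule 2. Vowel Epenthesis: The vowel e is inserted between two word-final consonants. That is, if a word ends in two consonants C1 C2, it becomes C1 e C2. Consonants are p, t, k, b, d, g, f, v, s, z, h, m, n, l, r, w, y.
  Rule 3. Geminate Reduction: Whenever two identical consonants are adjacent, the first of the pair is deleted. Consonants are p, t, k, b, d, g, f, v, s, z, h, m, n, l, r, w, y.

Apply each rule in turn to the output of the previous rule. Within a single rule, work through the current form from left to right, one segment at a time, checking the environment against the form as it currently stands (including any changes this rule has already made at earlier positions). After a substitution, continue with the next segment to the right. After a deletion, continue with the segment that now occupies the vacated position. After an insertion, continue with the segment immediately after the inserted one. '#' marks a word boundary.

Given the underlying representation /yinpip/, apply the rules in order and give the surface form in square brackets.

Rule 1 Medial Vowel Deletion: [yinpip] → [ynpp]
Rule 2 Vowel Epenthesis: [ynpp] → [ynpep]
Rule 3 Geminate Reduction: no change — [ynpep]

[ynpep]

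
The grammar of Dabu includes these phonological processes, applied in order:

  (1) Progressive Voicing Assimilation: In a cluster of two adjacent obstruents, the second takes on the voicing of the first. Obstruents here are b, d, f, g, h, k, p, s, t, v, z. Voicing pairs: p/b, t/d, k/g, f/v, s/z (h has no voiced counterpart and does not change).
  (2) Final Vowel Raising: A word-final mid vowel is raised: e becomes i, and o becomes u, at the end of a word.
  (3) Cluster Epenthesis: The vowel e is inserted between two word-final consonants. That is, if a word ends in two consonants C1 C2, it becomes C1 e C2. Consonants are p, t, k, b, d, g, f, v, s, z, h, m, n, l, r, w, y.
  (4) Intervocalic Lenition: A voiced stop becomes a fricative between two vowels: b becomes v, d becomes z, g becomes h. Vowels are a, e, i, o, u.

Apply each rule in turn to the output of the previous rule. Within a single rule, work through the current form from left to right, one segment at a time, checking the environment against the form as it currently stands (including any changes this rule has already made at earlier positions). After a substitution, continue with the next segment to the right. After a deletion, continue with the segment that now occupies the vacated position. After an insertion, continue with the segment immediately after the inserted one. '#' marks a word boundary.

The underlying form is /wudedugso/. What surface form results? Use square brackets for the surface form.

[wuzezugzu]

(1) Progressive Voicing Assimilation: [wudedugso] → [wudedugzo]
(2) Final Vowel Raising: [wudedugzo] → [wudedugzu]
(3) Cluster Epenthesis: no change — [wudedugzu]
(4) Intervocalic Lenition: [wudedugzu] → [wuzezugzu]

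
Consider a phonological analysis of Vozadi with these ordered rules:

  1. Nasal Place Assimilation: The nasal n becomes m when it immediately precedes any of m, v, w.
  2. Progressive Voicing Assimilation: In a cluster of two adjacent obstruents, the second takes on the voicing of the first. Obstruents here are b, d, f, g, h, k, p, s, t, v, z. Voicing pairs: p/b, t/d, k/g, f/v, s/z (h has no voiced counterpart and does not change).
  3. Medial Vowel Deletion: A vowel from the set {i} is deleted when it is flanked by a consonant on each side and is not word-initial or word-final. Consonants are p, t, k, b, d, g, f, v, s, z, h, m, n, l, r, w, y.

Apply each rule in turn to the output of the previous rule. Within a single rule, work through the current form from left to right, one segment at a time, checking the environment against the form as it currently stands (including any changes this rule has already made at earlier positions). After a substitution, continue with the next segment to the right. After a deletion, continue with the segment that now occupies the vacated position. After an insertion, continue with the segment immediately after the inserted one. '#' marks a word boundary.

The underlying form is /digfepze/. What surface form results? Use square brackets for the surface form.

1 Nasal Place Assimilation: no change — [digfepze]
2 Progressive Voicing Assimilation: [digfepze] → [digvepse]
3 Medial Vowel Deletion: [digvepse] → [dgvepse]

[dgvepse]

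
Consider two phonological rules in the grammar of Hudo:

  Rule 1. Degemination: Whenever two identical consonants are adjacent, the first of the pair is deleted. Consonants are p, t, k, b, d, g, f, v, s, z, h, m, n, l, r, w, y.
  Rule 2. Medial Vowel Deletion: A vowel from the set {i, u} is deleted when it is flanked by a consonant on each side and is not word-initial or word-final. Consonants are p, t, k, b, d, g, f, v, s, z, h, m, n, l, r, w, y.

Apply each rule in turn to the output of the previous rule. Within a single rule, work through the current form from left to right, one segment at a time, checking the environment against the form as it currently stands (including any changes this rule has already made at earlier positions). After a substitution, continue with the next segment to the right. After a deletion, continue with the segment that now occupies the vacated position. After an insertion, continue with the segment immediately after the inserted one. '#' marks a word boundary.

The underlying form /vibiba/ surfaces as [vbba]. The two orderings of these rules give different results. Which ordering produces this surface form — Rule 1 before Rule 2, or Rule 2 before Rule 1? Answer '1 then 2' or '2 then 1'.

1 then 2

Order 1 then 2:
  1 Degemination: no change — [vibiba]
  2 Medial Vowel Deletion: [vibiba] → [vbba]
  result: [vbba]
Order 2 then 1:
  2 Medial Vowel Deletion: [vibiba] → [vbba]
  1 Degemination: [vbba] → [vba]
  result: [vba]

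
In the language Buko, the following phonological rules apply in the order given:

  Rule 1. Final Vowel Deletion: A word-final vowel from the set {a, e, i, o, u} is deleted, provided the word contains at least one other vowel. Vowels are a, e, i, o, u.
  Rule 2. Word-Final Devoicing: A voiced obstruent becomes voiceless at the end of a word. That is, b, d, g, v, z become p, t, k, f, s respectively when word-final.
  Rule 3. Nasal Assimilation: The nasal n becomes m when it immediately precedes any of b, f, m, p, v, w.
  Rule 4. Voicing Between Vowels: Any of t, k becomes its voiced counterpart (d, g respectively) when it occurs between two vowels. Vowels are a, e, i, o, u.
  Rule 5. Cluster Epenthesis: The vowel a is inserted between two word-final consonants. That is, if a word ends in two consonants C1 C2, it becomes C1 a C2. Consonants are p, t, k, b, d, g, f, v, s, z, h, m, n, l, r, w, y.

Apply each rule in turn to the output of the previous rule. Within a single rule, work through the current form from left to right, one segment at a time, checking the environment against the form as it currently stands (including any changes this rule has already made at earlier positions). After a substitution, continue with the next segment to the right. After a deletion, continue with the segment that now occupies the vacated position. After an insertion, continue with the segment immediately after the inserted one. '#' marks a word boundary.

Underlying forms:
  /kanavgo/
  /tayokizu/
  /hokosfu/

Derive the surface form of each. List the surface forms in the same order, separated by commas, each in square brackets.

/kanavgo/:
  Rule 1 Final Vowel Deletion: [kanavgo] → [kanavg]
  Rule 2 Word-Final Devoicing: [kanavg] → [kanavk]
  Rule 3 Nasal Assimilation: no change — [kanavk]
  Rule 4 Voicing Between Vowels: no change — [kanavk]
  Rule 5 Cluster Epenthesis: [kanavk] → [kanavak]
/tayokizu/:
  Rule 1 Final Vowel Deletion: [tayokizu] → [tayokiz]
  Rule 2 Word-Final Devoicing: [tayokiz] → [tayokis]
  Rule 3 Nasal Assimilation: no change — [tayokis]
  Rule 4 Voicing Between Vowels: [tayokis] → [tayogis]
  Rule 5 Cluster Epenthesis: no change — [tayogis]
/hokosfu/:
  Rule 1 Final Vowel Deletion: [hokosfu] → [hokosf]
  Rule 2 Word-Final Devoicing: no change — [hokosf]
  Rule 3 Nasal Assimilation: no change — [hokosf]
  Rule 4 Voicing Between Vowels: [hokosf] → [hogosf]
  Rule 5 Cluster Epenthesis: [hogosf] → [hogosaf]

[kanavak], [tayogis], [hogosaf]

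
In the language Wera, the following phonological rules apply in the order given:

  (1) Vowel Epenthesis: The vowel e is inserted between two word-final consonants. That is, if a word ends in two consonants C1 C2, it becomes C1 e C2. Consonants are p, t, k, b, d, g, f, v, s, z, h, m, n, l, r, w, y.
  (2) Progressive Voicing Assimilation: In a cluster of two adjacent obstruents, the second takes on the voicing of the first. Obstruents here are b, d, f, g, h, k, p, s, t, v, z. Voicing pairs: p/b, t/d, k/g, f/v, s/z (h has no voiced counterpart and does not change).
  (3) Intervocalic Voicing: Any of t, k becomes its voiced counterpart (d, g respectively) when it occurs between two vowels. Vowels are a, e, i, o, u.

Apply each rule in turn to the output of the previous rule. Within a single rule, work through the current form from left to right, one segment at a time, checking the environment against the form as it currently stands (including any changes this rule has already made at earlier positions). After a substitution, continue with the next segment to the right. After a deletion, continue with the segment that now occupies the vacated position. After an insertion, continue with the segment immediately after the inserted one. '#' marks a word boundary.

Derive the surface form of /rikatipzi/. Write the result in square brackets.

[rigadipsi]

(1) Vowel Epenthesis: no change — [rikatipzi]
(2) Progressive Voicing Assimilation: [rikatipzi] → [rikatipsi]
(3) Intervocalic Voicing: [rikatipsi] → [rigadipsi]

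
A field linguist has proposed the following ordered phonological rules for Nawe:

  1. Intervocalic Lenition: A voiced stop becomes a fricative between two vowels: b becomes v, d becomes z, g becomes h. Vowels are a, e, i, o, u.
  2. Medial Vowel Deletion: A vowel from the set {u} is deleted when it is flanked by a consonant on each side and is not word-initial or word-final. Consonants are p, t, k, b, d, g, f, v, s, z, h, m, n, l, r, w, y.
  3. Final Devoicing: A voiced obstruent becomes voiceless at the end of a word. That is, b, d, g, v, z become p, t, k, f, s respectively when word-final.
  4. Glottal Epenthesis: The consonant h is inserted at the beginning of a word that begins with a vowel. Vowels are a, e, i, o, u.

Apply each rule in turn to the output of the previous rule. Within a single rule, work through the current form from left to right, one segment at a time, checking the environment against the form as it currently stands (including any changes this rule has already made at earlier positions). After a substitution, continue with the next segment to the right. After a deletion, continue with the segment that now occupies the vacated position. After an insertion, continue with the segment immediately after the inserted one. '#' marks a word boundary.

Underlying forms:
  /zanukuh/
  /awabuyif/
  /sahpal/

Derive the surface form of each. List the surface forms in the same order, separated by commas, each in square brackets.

[zankh], [hawavyif], [sahpal]

/zanukuh/:
  1 Intervocalic Lenition: no change — [zanukuh]
  2 Medial Vowel Deletion: [zanukuh] → [zankh]
  3 Final Devoicing: no change — [zankh]
  4 Glottal Epenthesis: no change — [zankh]
/awabuyif/:
  1 Intervocalic Lenition: [awabuyif] → [awavuyif]
  2 Medial Vowel Deletion: [awavuyif] → [awavyif]
  3 Final Devoicing: no change — [awavyif]
  4 Glottal Epenthesis: [awavyif] → [hawavyif]
/sahpal/:
  1 Intervocalic Lenition: no change — [sahpal]
  2 Medial Vowel Deletion: no change — [sahpal]
  3 Final Devoicing: no change — [sahpal]
  4 Glottal Epenthesis: no change — [sahpal]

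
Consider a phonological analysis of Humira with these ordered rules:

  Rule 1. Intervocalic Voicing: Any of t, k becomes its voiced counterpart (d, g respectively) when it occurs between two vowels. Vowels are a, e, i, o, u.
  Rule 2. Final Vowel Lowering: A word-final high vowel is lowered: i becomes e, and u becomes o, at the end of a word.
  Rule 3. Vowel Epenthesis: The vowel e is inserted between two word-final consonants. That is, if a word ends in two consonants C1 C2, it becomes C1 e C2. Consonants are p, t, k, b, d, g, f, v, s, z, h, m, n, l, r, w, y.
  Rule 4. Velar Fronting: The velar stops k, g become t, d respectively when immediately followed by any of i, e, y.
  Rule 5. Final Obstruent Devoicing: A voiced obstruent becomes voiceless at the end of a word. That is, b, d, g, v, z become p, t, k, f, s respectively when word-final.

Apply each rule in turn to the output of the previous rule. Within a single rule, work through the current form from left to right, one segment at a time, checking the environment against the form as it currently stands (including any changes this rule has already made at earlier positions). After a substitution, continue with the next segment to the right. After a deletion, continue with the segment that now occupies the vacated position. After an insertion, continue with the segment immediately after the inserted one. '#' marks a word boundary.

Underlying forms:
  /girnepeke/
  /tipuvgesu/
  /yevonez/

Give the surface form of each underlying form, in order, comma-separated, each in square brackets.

/girnepeke/:
  Rule 1 Intervocalic Voicing: [girnepeke] → [girnepege]
  Rule 2 Final Vowel Lowering: no change — [girnepege]
  Rule 3 Vowel Epenthesis: no change — [girnepege]
  Rule 4 Velar Fronting: [girnepege] → [dirnepede]
  Rule 5 Final Obstruent Devoicing: no change — [dirnepede]
/tipuvgesu/:
  Rule 1 Intervocalic Voicing: no change — [tipuvgesu]
  Rule 2 Final Vowel Lowering: [tipuvgesu] → [tipuvgeso]
  Rule 3 Vowel Epenthesis: no change — [tipuvgeso]
  Rule 4 Velar Fronting: [tipuvgeso] → [tipuvdeso]
  Rule 5 Final Obstruent Devoicing: no change — [tipuvdeso]
/yevonez/:
  Rule 1 Intervocalic Voicing: no change — [yevonez]
  Rule 2 Final Vowel Lowering: no change — [yevonez]
  Rule 3 Vowel Epenthesis: no change — [yevonez]
  Rule 4 Velar Fronting: no change — [yevonez]
  Rule 5 Final Obstruent Devoicing: [yevonez] → [yevones]

[dirnepede], [tipuvdeso], [yevones]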